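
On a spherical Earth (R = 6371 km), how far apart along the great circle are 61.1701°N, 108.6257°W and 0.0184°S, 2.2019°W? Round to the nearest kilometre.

Δλ = -2.2019 − -108.6257 = 106.4238°.
Δφ = -0.0184 − 61.1701 = -61.1885°.
a = sin²(Δφ/2) + cos φ₁ · cos φ₂ · sin²(Δλ/2) = 0.568311.
c = 2·atan2(√a, √(1−a)) = 1.70785 rad → d = 6371·c ≈ 10880.69 km.

10881 km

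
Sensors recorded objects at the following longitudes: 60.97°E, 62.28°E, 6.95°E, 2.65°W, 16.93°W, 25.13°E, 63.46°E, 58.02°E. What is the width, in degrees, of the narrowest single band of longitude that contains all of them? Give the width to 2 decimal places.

Sort the longitudes: -16.93°, -2.65°, +6.95°, +25.13°, +58.02°, +60.97°, +62.28°, +63.46°.
Eastward gaps between consecutive values (wrapping around): 14.28°, 9.60°, 18.18°, 32.89°, 2.95°, 1.31°, 1.18°, 279.61°.
Largest gap = 279.61° ⇒ minimal covering band is its complement: 360° − 279.61° = 80.39°.
Band runs from -16.93° eastward to +63.46°.

80.39°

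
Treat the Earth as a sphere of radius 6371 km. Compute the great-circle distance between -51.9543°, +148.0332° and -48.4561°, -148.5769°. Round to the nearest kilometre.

4384 km

Δλ = -148.5769 − 148.0332 = -296.6101°; wrapped into (−180°, 180°]: 63.3899°.
Δφ = -48.4561 − -51.9543 = 3.4982°.
a = sin²(Δφ/2) + cos φ₁ · cos φ₂ · sin²(Δλ/2) = 0.113755.
c = 2·atan2(√a, √(1−a)) = 0.68804 rad → d = 6371·c ≈ 4383.53 km.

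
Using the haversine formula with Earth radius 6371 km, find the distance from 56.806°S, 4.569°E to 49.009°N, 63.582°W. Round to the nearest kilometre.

Δλ = -63.582 − 4.569 = -68.151°.
Δφ = 49.009 − -56.806 = 105.815°.
a = sin²(Δφ/2) + cos φ₁ · cos φ₂ · sin²(Δλ/2) = 0.748998.
c = 2·atan2(√a, √(1−a)) = 2.09208 rad → d = 6371·c ≈ 13328.66 km.

13329 km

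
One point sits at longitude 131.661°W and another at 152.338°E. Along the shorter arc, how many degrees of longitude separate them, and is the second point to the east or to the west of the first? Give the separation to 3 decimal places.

Raw difference: 152.338 − -131.661 = 283.999°.
Normalise into (−180°, 180°]: 283.999° − 360° = -76.001°.
Negative ⇒ the second point lies to the west; separation 76.001°.

76.001° west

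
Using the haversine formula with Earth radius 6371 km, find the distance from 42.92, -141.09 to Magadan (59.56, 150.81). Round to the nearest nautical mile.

2611 nmi

Δλ = 150.81 − -141.09 = 291.90°; wrapped into (−180°, 180°]: -68.10°.
Δφ = 59.56 − 42.92 = 16.64°.
a = sin²(Δφ/2) + cos φ₁ · cos φ₂ · sin²(Δλ/2) = 0.137253.
c = 2·atan2(√a, √(1−a)) = 0.75904 rad → d = 6371·c ≈ 4835.87 km ≈ 2611.16 nmi.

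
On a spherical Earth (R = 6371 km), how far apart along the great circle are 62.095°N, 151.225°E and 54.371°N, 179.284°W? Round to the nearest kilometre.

Δλ = -179.284 − 151.225 = -330.509°; wrapped into (−180°, 180°]: 29.491°.
Δφ = 54.371 − 62.095 = -7.724°.
a = sin²(Δφ/2) + cos φ₁ · cos φ₂ · sin²(Δλ/2) = 0.022198.
c = 2·atan2(√a, √(1−a)) = 0.29910 rad → d = 6371·c ≈ 1905.54 km.

1906 km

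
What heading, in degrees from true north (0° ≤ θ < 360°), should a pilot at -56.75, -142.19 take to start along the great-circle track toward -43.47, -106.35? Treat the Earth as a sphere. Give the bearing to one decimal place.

Δλ = -106.35 − -142.19 = 35.84°.
θ = atan2( sin Δλ · cos φ₂ , cos φ₁ · sin φ₂ − sin φ₁ · cos φ₂ · cos Δλ )
  = atan2(0.42493, 0.11479) = 74.883° → normalised to [0°, 360°): 74.883°.

74.9°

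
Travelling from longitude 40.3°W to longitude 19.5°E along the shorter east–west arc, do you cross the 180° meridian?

No

Signed shortest Δλ = ((19.5 − -40.3 + 180) mod 360) − 180 = 59.8°.
Going east by 59.8° from -40.3° reaches +19.5° without touching 180°.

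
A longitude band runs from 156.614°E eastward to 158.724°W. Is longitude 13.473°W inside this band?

Band width going east from +156.614° to -158.724°: ((-158.724 − 156.614) mod 360) = 44.662°.
Offset of -13.473° east of the west edge: ((-13.473 − 156.614) mod 360) = 189.913°.
189.913° > 44.662° ⇒ outside.

No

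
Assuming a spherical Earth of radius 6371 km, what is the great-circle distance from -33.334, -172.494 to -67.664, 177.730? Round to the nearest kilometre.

Δλ = 177.730 − -172.494 = 350.224°; wrapped into (−180°, 180°]: -9.776°.
Δφ = -67.664 − -33.334 = -34.330°.
a = sin²(Δφ/2) + cos φ₁ · cos φ₂ · sin²(Δλ/2) = 0.089404.
c = 2·atan2(√a, √(1−a)) = 0.60730 rad → d = 6371·c ≈ 3869.10 km.

3869 km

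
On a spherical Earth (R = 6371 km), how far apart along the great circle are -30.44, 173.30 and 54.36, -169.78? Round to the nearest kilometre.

Δλ = -169.78 − 173.30 = -343.08°; wrapped into (−180°, 180°]: 16.92°.
Δφ = 54.36 − -30.44 = 84.80°.
a = sin²(Δφ/2) + cos φ₁ · cos φ₂ · sin²(Δλ/2) = 0.465557.
c = 2·atan2(√a, √(1−a)) = 1.50186 rad → d = 6371·c ≈ 9568.32 km.

9568 km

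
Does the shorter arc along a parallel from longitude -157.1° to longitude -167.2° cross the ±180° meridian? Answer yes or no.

No

Signed shortest Δλ = ((-167.2 − -157.1 + 180) mod 360) − 180 = -10.1°.
Going west by 10.1° from -157.1° reaches -167.2° without touching 180°.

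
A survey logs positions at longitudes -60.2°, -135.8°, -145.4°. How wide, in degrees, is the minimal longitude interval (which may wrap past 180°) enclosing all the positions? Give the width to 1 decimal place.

85.2°

Sort the longitudes: -145.4°, -135.8°, -60.2°.
Eastward gaps between consecutive values (wrapping around): 9.6°, 75.6°, 274.8°.
Largest gap = 274.8° ⇒ minimal covering band is its complement: 360° − 274.8° = 85.2°.
Band runs from -145.4° eastward to -60.2°.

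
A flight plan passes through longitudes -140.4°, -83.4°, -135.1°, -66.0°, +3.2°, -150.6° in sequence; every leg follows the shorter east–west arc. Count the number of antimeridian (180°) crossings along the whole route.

0

Leg 1: -140.4° → -83.4°, shortest Δλ = 57.0° (east) — does not cross 180°.
Leg 2: -83.4° → -135.1°, shortest Δλ = -51.7° (west) — does not cross 180°.
Leg 3: -135.1° → -66.0°, shortest Δλ = 69.1° (east) — does not cross 180°.
Leg 4: -66.0° → +3.2°, shortest Δλ = 69.2° (east) — does not cross 180°.
Leg 5: +3.2° → -150.6°, shortest Δλ = -153.8° (west) — does not cross 180°.
Total crossings: 0.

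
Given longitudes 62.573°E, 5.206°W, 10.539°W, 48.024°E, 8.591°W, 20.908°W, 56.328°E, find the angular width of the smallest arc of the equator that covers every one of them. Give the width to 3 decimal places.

83.481°

Sort the longitudes: -20.908°, -10.539°, -8.591°, -5.206°, +48.024°, +56.328°, +62.573°.
Eastward gaps between consecutive values (wrapping around): 10.369°, 1.948°, 3.385°, 53.230°, 8.304°, 6.245°, 276.519°.
Largest gap = 276.519° ⇒ minimal covering band is its complement: 360° − 276.519° = 83.481°.
Band runs from -20.908° eastward to +62.573°.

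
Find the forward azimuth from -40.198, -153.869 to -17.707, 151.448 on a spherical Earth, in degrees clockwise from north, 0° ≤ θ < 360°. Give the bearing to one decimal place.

279.0°

Δλ = 151.448 − -153.869 = 305.317°; wrapped into (−180°, 180°]: -54.683°.
θ = atan2( sin Δλ · cos φ₂ , cos φ₁ · sin φ₂ − sin φ₁ · cos φ₂ · cos Δλ )
  = atan2(-0.77731, 0.12313) = -80.999° → normalised to [0°, 360°): 279.001°.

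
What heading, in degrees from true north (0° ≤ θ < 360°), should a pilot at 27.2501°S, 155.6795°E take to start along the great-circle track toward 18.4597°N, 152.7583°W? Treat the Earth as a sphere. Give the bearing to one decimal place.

Δλ = -152.7583 − 155.6795 = -308.4378°; wrapped into (−180°, 180°]: 51.5622°.
θ = atan2( sin Δλ · cos φ₂ , cos φ₁ · sin φ₂ − sin φ₁ · cos φ₂ · cos Δλ )
  = atan2(0.74298, 0.55150) = 53.414° → normalised to [0°, 360°): 53.414°.

53.4°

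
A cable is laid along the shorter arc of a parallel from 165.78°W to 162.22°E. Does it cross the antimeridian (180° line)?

Yes

Naïve |162.22 − -165.78| = 328.0° > 180°, so the shorter arc goes the other way round — across 180°.
Signed shortest Δλ = ((162.22 − -165.78 + 180) mod 360) − 180 = -32.0°.
Going west by 32.0° from -165.78° passes through 180° before reaching +162.22°.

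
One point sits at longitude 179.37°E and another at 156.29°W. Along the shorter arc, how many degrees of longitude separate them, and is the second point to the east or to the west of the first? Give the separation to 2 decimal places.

24.34° east

Raw difference: -156.29 − 179.37 = -335.66°.
Normalise into (−180°, 180°]: -335.66° + 360° = 24.34°.
Positive ⇒ the second point lies to the east; separation 24.34°.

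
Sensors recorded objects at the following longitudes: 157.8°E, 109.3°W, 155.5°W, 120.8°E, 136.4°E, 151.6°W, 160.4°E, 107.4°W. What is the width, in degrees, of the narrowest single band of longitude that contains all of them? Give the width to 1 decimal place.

Sort the longitudes: -155.5°, -151.6°, -109.3°, -107.4°, +120.8°, +136.4°, +157.8°, +160.4°.
Eastward gaps between consecutive values (wrapping around): 3.9°, 42.3°, 1.9°, 228.2°, 15.6°, 21.4°, 2.6°, 44.1°.
Largest gap = 228.2° ⇒ minimal covering band is its complement: 360° − 228.2° = 131.8°.
Band runs from +120.8° eastward to -107.4°, crossing the antimeridian.

131.8°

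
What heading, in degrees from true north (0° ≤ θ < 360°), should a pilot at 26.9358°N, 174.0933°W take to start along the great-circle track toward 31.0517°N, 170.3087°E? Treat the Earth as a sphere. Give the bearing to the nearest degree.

Δλ = 170.3087 − -174.0933 = 344.4020°; wrapped into (−180°, 180°]: -15.5980°.
θ = atan2( sin Δλ · cos φ₂ , cos φ₁ · sin φ₂ − sin φ₁ · cos φ₂ · cos Δλ )
  = atan2(-0.23036, 0.08607) = -69.513° → normalised to [0°, 360°): 290.487°.

290°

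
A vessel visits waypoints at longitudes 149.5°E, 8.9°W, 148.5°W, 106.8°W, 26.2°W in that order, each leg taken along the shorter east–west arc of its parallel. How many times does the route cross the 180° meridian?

Leg 1: +149.5° → -8.9°, shortest Δλ = -158.4° (west) — does not cross 180°.
Leg 2: -8.9° → -148.5°, shortest Δλ = -139.6° (west) — does not cross 180°.
Leg 3: -148.5° → -106.8°, shortest Δλ = 41.7° (east) — does not cross 180°.
Leg 4: -106.8° → -26.2°, shortest Δλ = 80.6° (east) — does not cross 180°.
Total crossings: 0.

0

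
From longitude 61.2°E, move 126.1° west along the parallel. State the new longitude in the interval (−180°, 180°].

64.9°W

Start at +61.2°; shift −126.1° → -64.9°.
-64.9° already lies in (−180°, 180°].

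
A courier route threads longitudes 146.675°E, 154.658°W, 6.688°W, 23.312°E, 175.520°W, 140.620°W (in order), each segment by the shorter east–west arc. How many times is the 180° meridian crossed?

Leg 1: +146.675° → -154.658°, shortest Δλ = 58.667° (east) — crosses 180°.
Leg 2: -154.658° → -6.688°, shortest Δλ = 147.97° (east) — does not cross 180°.
Leg 3: -6.688° → +23.312°, shortest Δλ = 30.0° (east) — does not cross 180°.
Leg 4: +23.312° → -175.520°, shortest Δλ = 161.168° (east) — crosses 180°.
Leg 5: -175.520° → -140.620°, shortest Δλ = 34.9° (east) — does not cross 180°.
Total crossings: 2.

2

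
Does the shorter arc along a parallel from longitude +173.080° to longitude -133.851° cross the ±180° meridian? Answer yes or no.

Naïve |-133.851 − 173.080| = 306.931° > 180°, so the shorter arc goes the other way round — across 180°.
Signed shortest Δλ = ((-133.851 − 173.080 + 180) mod 360) − 180 = 53.069°.
Going east by 53.069° from +173.080° passes through 180° before reaching -133.851°.

Yes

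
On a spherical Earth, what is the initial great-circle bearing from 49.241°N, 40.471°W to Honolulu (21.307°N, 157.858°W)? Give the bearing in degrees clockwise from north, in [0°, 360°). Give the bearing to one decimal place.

304.2°

Δλ = -157.858 − -40.471 = -117.387°.
θ = atan2( sin Δλ · cos φ₂ , cos φ₁ · sin φ₂ − sin φ₁ · cos φ₂ · cos Δλ )
  = atan2(-0.82723, 0.56185) = -55.816° → normalised to [0°, 360°): 304.184°.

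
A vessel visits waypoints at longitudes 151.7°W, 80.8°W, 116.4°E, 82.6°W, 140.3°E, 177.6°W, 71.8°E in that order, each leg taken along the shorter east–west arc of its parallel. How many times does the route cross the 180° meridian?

5

Leg 1: -151.7° → -80.8°, shortest Δλ = 70.9° (east) — does not cross 180°.
Leg 2: -80.8° → +116.4°, shortest Δλ = -162.8° (west) — crosses 180°.
Leg 3: +116.4° → -82.6°, shortest Δλ = 161.0° (east) — crosses 180°.
Leg 4: -82.6° → +140.3°, shortest Δλ = -137.1° (west) — crosses 180°.
Leg 5: +140.3° → -177.6°, shortest Δλ = 42.1° (east) — crosses 180°.
Leg 6: -177.6° → +71.8°, shortest Δλ = -110.6° (west) — crosses 180°.
Total crossings: 5.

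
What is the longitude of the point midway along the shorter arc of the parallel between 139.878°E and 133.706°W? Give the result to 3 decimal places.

Signed shortest Δλ from +139.878° to -133.706° is +86.416°.
Midpoint longitude = +139.878° + (+86.416°)/2 = +139.878° + 43.208° = +183.086°.
Normalise into (−180°, 180°]: -176.914°.
(The naïve average (+139.878 + -133.706)/2 = 3.086° is on the wrong side of the globe.)

176.914°W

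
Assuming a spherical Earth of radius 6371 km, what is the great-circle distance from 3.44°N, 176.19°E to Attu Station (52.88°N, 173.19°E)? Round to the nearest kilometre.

5504 km

Δλ = 173.19 − 176.19 = -3.00°.
Δφ = 52.88 − 3.44 = 49.44°.
a = sin²(Δφ/2) + cos φ₁ · cos φ₂ · sin²(Δλ/2) = 0.175291.
c = 2·atan2(√a, √(1−a)) = 0.86398 rad → d = 6371·c ≈ 5504.40 km.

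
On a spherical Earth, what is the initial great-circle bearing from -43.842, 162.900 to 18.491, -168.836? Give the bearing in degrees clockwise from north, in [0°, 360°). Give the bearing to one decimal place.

Δλ = -168.836 − 162.900 = -331.736°; wrapped into (−180°, 180°]: 28.264°.
θ = atan2( sin Δλ · cos φ₂ , cos φ₁ · sin φ₂ − sin φ₁ · cos φ₂ · cos Δλ )
  = atan2(0.44909, 0.80734) = 29.085° → normalised to [0°, 360°): 29.085°.

29.1°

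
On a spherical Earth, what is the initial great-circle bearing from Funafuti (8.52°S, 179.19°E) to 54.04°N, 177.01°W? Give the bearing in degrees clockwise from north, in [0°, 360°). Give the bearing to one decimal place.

2.5°

Δλ = -177.01 − 179.19 = -356.20°; wrapped into (−180°, 180°]: 3.80°.
θ = atan2( sin Δλ · cos φ₂ , cos φ₁ · sin φ₂ − sin φ₁ · cos φ₂ · cos Δλ )
  = atan2(0.03892, 0.88730) = 2.511° → normalised to [0°, 360°): 2.511°.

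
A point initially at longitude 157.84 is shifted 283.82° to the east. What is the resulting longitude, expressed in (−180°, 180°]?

+81.66°

Start at +157.84°; shift +283.82° → +441.66°.
+441.66° lies outside (−180°, 180°]; subtract 360° → +81.66°.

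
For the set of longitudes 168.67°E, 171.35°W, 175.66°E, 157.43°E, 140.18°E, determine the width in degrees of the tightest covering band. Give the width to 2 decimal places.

Sort the longitudes: -171.35°, +140.18°, +157.43°, +168.67°, +175.66°.
Eastward gaps between consecutive values (wrapping around): 311.53°, 17.25°, 11.24°, 6.99°, 12.99°.
Largest gap = 311.53° ⇒ minimal covering band is its complement: 360° − 311.53° = 48.47°.
Band runs from +140.18° eastward to -171.35°, crossing the antimeridian.

48.47°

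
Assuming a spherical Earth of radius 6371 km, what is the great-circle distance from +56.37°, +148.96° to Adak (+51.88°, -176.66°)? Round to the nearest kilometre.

Δλ = -176.66 − 148.96 = -325.62°; wrapped into (−180°, 180°]: 34.38°.
Δφ = 51.88 − 56.37 = -4.49°.
a = sin²(Δφ/2) + cos φ₁ · cos φ₂ · sin²(Δλ/2) = 0.031396.
c = 2·atan2(√a, √(1−a)) = 0.35626 rad → d = 6371·c ≈ 2269.74 km.

2270 km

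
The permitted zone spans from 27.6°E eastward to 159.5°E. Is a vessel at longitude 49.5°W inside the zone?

Band width going east from +27.6° to +159.5°: ((159.5 − 27.6) mod 360) = 131.9°.
Offset of -49.5° east of the west edge: ((-49.5 − 27.6) mod 360) = 282.9°.
282.9° > 131.9° ⇒ outside.

No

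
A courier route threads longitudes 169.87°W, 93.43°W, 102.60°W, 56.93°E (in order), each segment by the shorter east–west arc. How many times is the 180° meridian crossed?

0

Leg 1: -169.87° → -93.43°, shortest Δλ = 76.44° (east) — does not cross 180°.
Leg 2: -93.43° → -102.60°, shortest Δλ = -9.17° (west) — does not cross 180°.
Leg 3: -102.60° → +56.93°, shortest Δλ = 159.53° (east) — does not cross 180°.
Total crossings: 0.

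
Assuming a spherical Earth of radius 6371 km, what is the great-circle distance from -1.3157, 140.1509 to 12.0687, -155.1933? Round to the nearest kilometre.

7290 km

Δλ = -155.1933 − 140.1509 = -295.3442°; wrapped into (−180°, 180°]: 64.6558°.
Δφ = 12.0687 − -1.3157 = 13.3844°.
a = sin²(Δφ/2) + cos φ₁ · cos φ₂ · sin²(Δλ/2) = 0.293159.
c = 2·atan2(√a, √(1−a)) = 1.14430 rad → d = 6371·c ≈ 7290.34 km.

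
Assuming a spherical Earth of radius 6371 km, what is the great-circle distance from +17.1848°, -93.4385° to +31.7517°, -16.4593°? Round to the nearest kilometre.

7807 km

Δλ = -16.4593 − -93.4385 = 76.9792°.
Δφ = 31.7517 − 17.1848 = 14.5669°.
a = sin²(Δφ/2) + cos φ₁ · cos φ₂ · sin²(Δλ/2) = 0.330744.
c = 2·atan2(√a, √(1−a)) = 1.22546 rad → d = 6371·c ≈ 7807.42 km.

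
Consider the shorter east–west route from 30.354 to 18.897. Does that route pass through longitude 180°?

No

Signed shortest Δλ = ((18.897 − 30.354 + 180) mod 360) − 180 = -11.457°.
Going west by 11.457° from +30.354° reaches +18.897° without touching 180°.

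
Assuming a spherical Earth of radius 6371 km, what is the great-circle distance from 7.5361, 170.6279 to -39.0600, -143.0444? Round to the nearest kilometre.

Δλ = -143.0444 − 170.6279 = -313.6723°; wrapped into (−180°, 180°]: 46.3277°.
Δφ = -39.0600 − 7.5361 = -46.5961°.
a = sin²(Δφ/2) + cos φ₁ · cos φ₂ · sin²(Δλ/2) = 0.275542.
c = 2·atan2(√a, √(1−a)) = 1.10525 rad → d = 6371·c ≈ 7041.52 km.

7042 km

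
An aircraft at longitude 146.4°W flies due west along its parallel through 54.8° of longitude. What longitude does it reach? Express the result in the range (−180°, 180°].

Start at -146.4°; shift −54.8° → -201.2°.
-201.2° lies outside (−180°, 180°]; add 360° → +158.8°.

158.8°E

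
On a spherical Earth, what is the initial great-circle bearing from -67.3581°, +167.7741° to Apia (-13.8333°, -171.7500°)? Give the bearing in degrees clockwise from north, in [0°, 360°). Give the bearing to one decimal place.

Δλ = -171.7500 − 167.7741 = -339.5241°; wrapped into (−180°, 180°]: 20.4759°.
θ = atan2( sin Δλ · cos φ₂ , cos φ₁ · sin φ₂ − sin φ₁ · cos φ₂ · cos Δλ )
  = atan2(0.33967, 0.74749) = 24.437° → normalised to [0°, 360°): 24.437°.

24.4°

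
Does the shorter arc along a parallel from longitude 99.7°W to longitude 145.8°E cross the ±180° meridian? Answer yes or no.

Yes

Naïve |145.8 − -99.7| = 245.5° > 180°, so the shorter arc goes the other way round — across 180°.
Signed shortest Δλ = ((145.8 − -99.7 + 180) mod 360) − 180 = -114.5°.
Going west by 114.5° from -99.7° passes through 180° before reaching +145.8°.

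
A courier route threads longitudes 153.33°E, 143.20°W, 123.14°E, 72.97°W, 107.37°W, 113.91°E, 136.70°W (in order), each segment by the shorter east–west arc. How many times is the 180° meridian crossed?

Leg 1: +153.33° → -143.20°, shortest Δλ = 63.47° (east) — crosses 180°.
Leg 2: -143.20° → +123.14°, shortest Δλ = -93.66° (west) — crosses 180°.
Leg 3: +123.14° → -72.97°, shortest Δλ = 163.89° (east) — crosses 180°.
Leg 4: -72.97° → -107.37°, shortest Δλ = -34.4° (west) — does not cross 180°.
Leg 5: -107.37° → +113.91°, shortest Δλ = -138.72° (west) — crosses 180°.
Leg 6: +113.91° → -136.70°, shortest Δλ = 109.39° (east) — crosses 180°.
Total crossings: 5.

5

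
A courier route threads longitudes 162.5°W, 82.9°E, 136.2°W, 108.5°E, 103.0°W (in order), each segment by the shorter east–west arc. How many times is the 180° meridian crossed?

4

Leg 1: -162.5° → +82.9°, shortest Δλ = -114.6° (west) — crosses 180°.
Leg 2: +82.9° → -136.2°, shortest Δλ = 140.9° (east) — crosses 180°.
Leg 3: -136.2° → +108.5°, shortest Δλ = -115.3° (west) — crosses 180°.
Leg 4: +108.5° → -103.0°, shortest Δλ = 148.5° (east) — crosses 180°.
Total crossings: 4.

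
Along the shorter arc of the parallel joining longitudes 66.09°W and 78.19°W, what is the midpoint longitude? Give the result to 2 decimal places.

72.14°W

Signed shortest Δλ from -66.09° to -78.19° is -12.10°.
Midpoint longitude = -66.09° + (-12.10°)/2 = -66.09° − 6.05° = -72.14°.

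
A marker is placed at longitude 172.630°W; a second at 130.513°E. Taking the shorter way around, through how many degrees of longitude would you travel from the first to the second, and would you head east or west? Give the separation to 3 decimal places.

Raw difference: 130.513 − -172.630 = 303.143°.
Normalise into (−180°, 180°]: 303.143° − 360° = -56.857°.
Negative ⇒ the second point lies to the west; separation 56.857°.

56.857° west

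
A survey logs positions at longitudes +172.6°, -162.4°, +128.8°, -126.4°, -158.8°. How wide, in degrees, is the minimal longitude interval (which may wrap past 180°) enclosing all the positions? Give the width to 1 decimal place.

104.8°

Sort the longitudes: -162.4°, -158.8°, -126.4°, +128.8°, +172.6°.
Eastward gaps between consecutive values (wrapping around): 3.6°, 32.4°, 255.2°, 43.8°, 25.0°.
Largest gap = 255.2° ⇒ minimal covering band is its complement: 360° − 255.2° = 104.8°.
Band runs from +128.8° eastward to -126.4°, crossing the antimeridian.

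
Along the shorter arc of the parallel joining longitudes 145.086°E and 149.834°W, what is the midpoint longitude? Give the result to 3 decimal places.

177.626°E

Signed shortest Δλ from +145.086° to -149.834° is +65.080°.
Midpoint longitude = +145.086° + (+65.080°)/2 = +145.086° + 32.540° = +177.626°.
(The naïve average (+145.086 + -149.834)/2 = -2.374° is on the wrong side of the globe.)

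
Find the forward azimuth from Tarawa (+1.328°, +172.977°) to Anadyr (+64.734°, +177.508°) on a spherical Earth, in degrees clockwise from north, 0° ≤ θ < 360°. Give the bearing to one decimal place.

2.2°

Δλ = 177.508 − 172.977 = 4.531°.
θ = atan2( sin Δλ · cos φ₂ , cos φ₁ · sin φ₂ − sin φ₁ · cos φ₂ · cos Δλ )
  = atan2(0.03372, 0.89423) = 2.159° → normalised to [0°, 360°): 2.159°.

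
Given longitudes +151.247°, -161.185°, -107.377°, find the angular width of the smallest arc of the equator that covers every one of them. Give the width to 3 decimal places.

Sort the longitudes: -161.185°, -107.377°, +151.247°.
Eastward gaps between consecutive values (wrapping around): 53.808°, 258.624°, 47.568°.
Largest gap = 258.624° ⇒ minimal covering band is its complement: 360° − 258.624° = 101.376°.
Band runs from +151.247° eastward to -107.377°, crossing the antimeridian.

101.376°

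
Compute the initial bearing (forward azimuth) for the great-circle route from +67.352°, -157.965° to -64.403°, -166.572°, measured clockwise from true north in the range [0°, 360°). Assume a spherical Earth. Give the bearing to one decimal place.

Δλ = -166.572 − -157.965 = -8.607°.
θ = atan2( sin Δλ · cos φ₂ , cos φ₁ · sin φ₂ − sin φ₁ · cos φ₂ · cos Δλ )
  = atan2(-0.06466, -0.74151) = -175.017° → normalised to [0°, 360°): 184.983°.

185.0°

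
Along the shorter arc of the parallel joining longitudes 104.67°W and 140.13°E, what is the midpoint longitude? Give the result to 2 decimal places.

162.27°W

Signed shortest Δλ from -104.67° to +140.13° is -115.20°.
Midpoint longitude = -104.67° + (-115.20°)/2 = -104.67° − 57.60° = -162.27°.
(The naïve average (-104.67 + +140.13)/2 = 17.73° is on the wrong side of the globe.)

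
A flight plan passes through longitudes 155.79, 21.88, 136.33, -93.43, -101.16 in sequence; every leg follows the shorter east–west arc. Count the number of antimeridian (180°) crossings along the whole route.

1

Leg 1: +155.79° → +21.88°, shortest Δλ = -133.91° (west) — does not cross 180°.
Leg 2: +21.88° → +136.33°, shortest Δλ = 114.45° (east) — does not cross 180°.
Leg 3: +136.33° → -93.43°, shortest Δλ = 130.24° (east) — crosses 180°.
Leg 4: -93.43° → -101.16°, shortest Δλ = -7.73° (west) — does not cross 180°.
Total crossings: 1.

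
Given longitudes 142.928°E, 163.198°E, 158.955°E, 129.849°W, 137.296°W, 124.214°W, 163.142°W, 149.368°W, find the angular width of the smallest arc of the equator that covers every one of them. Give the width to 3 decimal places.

Sort the longitudes: -163.142°, -149.368°, -137.296°, -129.849°, -124.214°, +142.928°, +158.955°, +163.198°.
Eastward gaps between consecutive values (wrapping around): 13.774°, 12.072°, 7.447°, 5.635°, 267.142°, 16.027°, 4.243°, 33.660°.
Largest gap = 267.142° ⇒ minimal covering band is its complement: 360° − 267.142° = 92.858°.
Band runs from +142.928° eastward to -124.214°, crossing the antimeridian.

92.858°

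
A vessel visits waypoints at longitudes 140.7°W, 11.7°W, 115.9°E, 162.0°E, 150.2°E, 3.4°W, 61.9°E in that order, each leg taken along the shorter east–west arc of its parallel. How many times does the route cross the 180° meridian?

Leg 1: -140.7° → -11.7°, shortest Δλ = 129.0° (east) — does not cross 180°.
Leg 2: -11.7° → +115.9°, shortest Δλ = 127.6° (east) — does not cross 180°.
Leg 3: +115.9° → +162.0°, shortest Δλ = 46.1° (east) — does not cross 180°.
Leg 4: +162.0° → +150.2°, shortest Δλ = -11.8° (west) — does not cross 180°.
Leg 5: +150.2° → -3.4°, shortest Δλ = -153.6° (west) — does not cross 180°.
Leg 6: -3.4° → +61.9°, shortest Δλ = 65.3° (east) — does not cross 180°.
Total crossings: 0.

0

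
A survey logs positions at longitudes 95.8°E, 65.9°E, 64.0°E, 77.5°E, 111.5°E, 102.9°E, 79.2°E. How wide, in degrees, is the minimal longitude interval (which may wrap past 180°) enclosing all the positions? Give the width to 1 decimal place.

Sort the longitudes: +64.0°, +65.9°, +77.5°, +79.2°, +95.8°, +102.9°, +111.5°.
Eastward gaps between consecutive values (wrapping around): 1.9°, 11.6°, 1.7°, 16.6°, 7.1°, 8.6°, 312.5°.
Largest gap = 312.5° ⇒ minimal covering band is its complement: 360° − 312.5° = 47.5°.
Band runs from +64.0° eastward to +111.5°.

47.5°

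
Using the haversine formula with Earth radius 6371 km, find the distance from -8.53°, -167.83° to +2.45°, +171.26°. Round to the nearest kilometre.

Δλ = 171.26 − -167.83 = 339.09°; wrapped into (−180°, 180°]: -20.91°.
Δφ = 2.45 − -8.53 = 10.98°.
a = sin²(Δφ/2) + cos φ₁ · cos φ₂ · sin²(Δλ/2) = 0.041688.
c = 2·atan2(√a, √(1−a)) = 0.41124 rad → d = 6371·c ≈ 2620.04 km.

2620 km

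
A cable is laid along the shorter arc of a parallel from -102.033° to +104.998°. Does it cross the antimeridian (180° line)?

Naïve |104.998 − -102.033| = 207.031° > 180°, so the shorter arc goes the other way round — across 180°.
Signed shortest Δλ = ((104.998 − -102.033 + 180) mod 360) − 180 = -152.969°.
Going west by 152.969° from -102.033° passes through 180° before reaching +104.998°.

Yes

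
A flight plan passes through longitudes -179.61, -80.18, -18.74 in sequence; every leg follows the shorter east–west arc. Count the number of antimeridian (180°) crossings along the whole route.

0

Leg 1: -179.61° → -80.18°, shortest Δλ = 99.43° (east) — does not cross 180°.
Leg 2: -80.18° → -18.74°, shortest Δλ = 61.44° (east) — does not cross 180°.
Total crossings: 0.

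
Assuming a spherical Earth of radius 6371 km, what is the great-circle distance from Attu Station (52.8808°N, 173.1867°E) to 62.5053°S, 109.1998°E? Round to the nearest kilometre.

Δλ = 109.1998 − 173.1867 = -63.9869°.
Δφ = -62.5053 − 52.8808 = -115.3861°.
a = sin²(Δφ/2) + cos φ₁ · cos φ₂ · sin²(Δλ/2) = 0.792565.
c = 2·atan2(√a, √(1−a)) = 2.19584 rad → d = 6371·c ≈ 13989.68 km.

13990 km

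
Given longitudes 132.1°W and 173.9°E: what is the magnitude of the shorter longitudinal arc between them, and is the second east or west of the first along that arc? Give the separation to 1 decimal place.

54.0° west

Raw difference: 173.9 − -132.1 = 306.0°.
Normalise into (−180°, 180°]: 306.0° − 360° = -54.0°.
Negative ⇒ the second point lies to the west; separation 54.0°.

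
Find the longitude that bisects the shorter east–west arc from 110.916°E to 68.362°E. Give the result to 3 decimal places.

Signed shortest Δλ from +110.916° to +68.362° is -42.554°.
Midpoint longitude = +110.916° + (-42.554°)/2 = +110.916° − 21.277° = +89.639°.

89.639°E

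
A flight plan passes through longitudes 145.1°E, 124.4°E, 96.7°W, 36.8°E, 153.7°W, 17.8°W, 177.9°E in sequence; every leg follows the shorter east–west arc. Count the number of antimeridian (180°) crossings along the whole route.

Leg 1: +145.1° → +124.4°, shortest Δλ = -20.7° (west) — does not cross 180°.
Leg 2: +124.4° → -96.7°, shortest Δλ = 138.9° (east) — crosses 180°.
Leg 3: -96.7° → +36.8°, shortest Δλ = 133.5° (east) — does not cross 180°.
Leg 4: +36.8° → -153.7°, shortest Δλ = 169.5° (east) — crosses 180°.
Leg 5: -153.7° → -17.8°, shortest Δλ = 135.9° (east) — does not cross 180°.
Leg 6: -17.8° → +177.9°, shortest Δλ = -164.3° (west) — crosses 180°.
Total crossings: 3.

3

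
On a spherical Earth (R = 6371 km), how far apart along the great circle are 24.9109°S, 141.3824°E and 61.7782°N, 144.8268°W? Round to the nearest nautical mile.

Δλ = -144.8268 − 141.3824 = -286.2092°; wrapped into (−180°, 180°]: 73.7908°.
Δφ = 61.7782 − -24.9109 = 86.6891°.
a = sin²(Δφ/2) + cos φ₁ · cos φ₂ · sin²(Δλ/2) = 0.625707.
c = 2·atan2(√a, √(1−a)) = 1.82494 rad → d = 6371·c ≈ 11626.67 km ≈ 6277.90 nmi.

6278 nmi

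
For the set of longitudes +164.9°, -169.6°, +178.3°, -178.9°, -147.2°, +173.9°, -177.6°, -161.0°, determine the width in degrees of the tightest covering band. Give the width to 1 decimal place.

47.9°

Sort the longitudes: -178.9°, -177.6°, -169.6°, -161.0°, -147.2°, +164.9°, +173.9°, +178.3°.
Eastward gaps between consecutive values (wrapping around): 1.3°, 8.0°, 8.6°, 13.8°, 312.1°, 9.0°, 4.4°, 2.8°.
Largest gap = 312.1° ⇒ minimal covering band is its complement: 360° − 312.1° = 47.9°.
Band runs from +164.9° eastward to -147.2°, crossing the antimeridian.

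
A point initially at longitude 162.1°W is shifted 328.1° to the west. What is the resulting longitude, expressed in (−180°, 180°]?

Start at -162.1°; shift −328.1° → -490.2°.
-490.2° lies outside (−180°, 180°]; add 360° → -130.2°.

130.2°W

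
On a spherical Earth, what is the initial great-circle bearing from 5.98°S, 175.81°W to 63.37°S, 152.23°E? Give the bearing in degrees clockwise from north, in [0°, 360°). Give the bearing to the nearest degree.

Δλ = 152.23 − -175.81 = 328.04°; wrapped into (−180°, 180°]: -31.96°.
θ = atan2( sin Δλ · cos φ₂ , cos φ₁ · sin φ₂ − sin φ₁ · cos φ₂ · cos Δλ )
  = atan2(-0.23726, -0.84944) = -164.394° → normalised to [0°, 360°): 195.606°.

196°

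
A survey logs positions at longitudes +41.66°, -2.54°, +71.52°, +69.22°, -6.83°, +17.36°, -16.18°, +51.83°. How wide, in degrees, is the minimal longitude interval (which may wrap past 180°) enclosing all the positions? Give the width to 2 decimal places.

87.70°

Sort the longitudes: -16.18°, -6.83°, -2.54°, +17.36°, +41.66°, +51.83°, +69.22°, +71.52°.
Eastward gaps between consecutive values (wrapping around): 9.35°, 4.29°, 19.90°, 24.30°, 10.17°, 17.39°, 2.30°, 272.30°.
Largest gap = 272.30° ⇒ minimal covering band is its complement: 360° − 272.30° = 87.70°.
Band runs from -16.18° eastward to +71.52°.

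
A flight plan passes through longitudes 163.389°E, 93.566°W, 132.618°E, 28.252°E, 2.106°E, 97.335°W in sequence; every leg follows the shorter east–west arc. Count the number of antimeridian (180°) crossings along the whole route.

Leg 1: +163.389° → -93.566°, shortest Δλ = 103.045° (east) — crosses 180°.
Leg 2: -93.566° → +132.618°, shortest Δλ = -133.816° (west) — crosses 180°.
Leg 3: +132.618° → +28.252°, shortest Δλ = -104.366° (west) — does not cross 180°.
Leg 4: +28.252° → +2.106°, shortest Δλ = -26.146° (west) — does not cross 180°.
Leg 5: +2.106° → -97.335°, shortest Δλ = -99.441° (west) — does not cross 180°.
Total crossings: 2.

2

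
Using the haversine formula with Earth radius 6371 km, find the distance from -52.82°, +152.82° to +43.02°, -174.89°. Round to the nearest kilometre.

Δλ = -174.89 − 152.82 = -327.71°; wrapped into (−180°, 180°]: 32.29°.
Δφ = 43.02 − -52.82 = 95.84°.
a = sin²(Δφ/2) + cos φ₁ · cos φ₂ · sin²(Δλ/2) = 0.585039.
c = 2·atan2(√a, √(1−a)) = 1.74170 rad → d = 6371·c ≈ 11096.40 km.

11096 km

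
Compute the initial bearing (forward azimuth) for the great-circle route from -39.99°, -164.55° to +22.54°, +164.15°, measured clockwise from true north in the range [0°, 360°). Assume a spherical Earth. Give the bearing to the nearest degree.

Δλ = 164.15 − -164.55 = 328.70°; wrapped into (−180°, 180°]: -31.30°.
θ = atan2( sin Δλ · cos φ₂ , cos φ₁ · sin φ₂ − sin φ₁ · cos φ₂ · cos Δλ )
  = atan2(-0.47983, 0.80086) = -30.928° → normalised to [0°, 360°): 329.072°.

329°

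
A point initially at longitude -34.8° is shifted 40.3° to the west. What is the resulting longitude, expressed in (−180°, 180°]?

Start at -34.8°; shift −40.3° → -75.1°.
-75.1° already lies in (−180°, 180°].

-75.1°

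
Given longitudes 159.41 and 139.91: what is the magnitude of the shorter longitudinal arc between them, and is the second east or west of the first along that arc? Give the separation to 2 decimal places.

Raw difference: 139.91 − 159.41 = -19.5°.
Normalise into (−180°, 180°]: -19.5° stays -19.5°.
Negative ⇒ the second point lies to the west; separation 19.50°.

19.50° west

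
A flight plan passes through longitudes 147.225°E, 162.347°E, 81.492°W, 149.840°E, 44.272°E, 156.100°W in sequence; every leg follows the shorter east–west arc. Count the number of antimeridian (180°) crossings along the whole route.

Leg 1: +147.225° → +162.347°, shortest Δλ = 15.122° (east) — does not cross 180°.
Leg 2: +162.347° → -81.492°, shortest Δλ = 116.161° (east) — crosses 180°.
Leg 3: -81.492° → +149.840°, shortest Δλ = -128.668° (west) — crosses 180°.
Leg 4: +149.840° → +44.272°, shortest Δλ = -105.568° (west) — does not cross 180°.
Leg 5: +44.272° → -156.100°, shortest Δλ = 159.628° (east) — crosses 180°.
Total crossings: 3.

3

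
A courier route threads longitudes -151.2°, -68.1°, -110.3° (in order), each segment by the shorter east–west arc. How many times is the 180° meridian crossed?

0

Leg 1: -151.2° → -68.1°, shortest Δλ = 83.1° (east) — does not cross 180°.
Leg 2: -68.1° → -110.3°, shortest Δλ = -42.2° (west) — does not cross 180°.
Total crossings: 0.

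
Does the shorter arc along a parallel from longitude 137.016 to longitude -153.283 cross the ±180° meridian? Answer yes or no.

Yes

Naïve |-153.283 − 137.016| = 290.299° > 180°, so the shorter arc goes the other way round — across 180°.
Signed shortest Δλ = ((-153.283 − 137.016 + 180) mod 360) − 180 = 69.701°.
Going east by 69.701° from +137.016° passes through 180° before reaching -153.283°.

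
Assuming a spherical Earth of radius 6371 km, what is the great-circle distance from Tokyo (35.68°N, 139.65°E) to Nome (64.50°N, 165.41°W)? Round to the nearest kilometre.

4819 km

Δλ = -165.41 − 139.65 = -305.06°; wrapped into (−180°, 180°]: 54.94°.
Δφ = 64.50 − 35.68 = 28.82°.
a = sin²(Δφ/2) + cos φ₁ · cos φ₂ · sin²(Δλ/2) = 0.136341.
c = 2·atan2(√a, √(1−a)) = 0.75639 rad → d = 6371·c ≈ 4818.96 km.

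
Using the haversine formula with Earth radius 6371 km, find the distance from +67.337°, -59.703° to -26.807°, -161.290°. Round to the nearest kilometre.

Δλ = -161.290 − -59.703 = -101.587°.
Δφ = -26.807 − 67.337 = -94.144°.
a = sin²(Δφ/2) + cos φ₁ · cos φ₂ · sin²(Δλ/2) = 0.742620.
c = 2·atan2(√a, √(1−a)) = 2.07743 rad → d = 6371·c ≈ 13235.33 km.

13235 km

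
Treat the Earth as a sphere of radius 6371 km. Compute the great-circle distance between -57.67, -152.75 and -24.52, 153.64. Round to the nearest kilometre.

5588 km

Δλ = 153.64 − -152.75 = 306.39°; wrapped into (−180°, 180°]: -53.61°.
Δφ = -24.52 − -57.67 = 33.15°.
a = sin²(Δφ/2) + cos φ₁ · cos φ₂ · sin²(Δλ/2) = 0.180327.
c = 2·atan2(√a, √(1−a)) = 0.87715 rad → d = 6371·c ≈ 5588.32 km.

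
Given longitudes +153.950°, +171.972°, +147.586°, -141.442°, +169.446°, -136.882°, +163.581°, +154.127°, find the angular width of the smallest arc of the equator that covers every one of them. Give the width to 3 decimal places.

Sort the longitudes: -141.442°, -136.882°, +147.586°, +153.950°, +154.127°, +163.581°, +169.446°, +171.972°.
Eastward gaps between consecutive values (wrapping around): 4.560°, 284.468°, 6.364°, 0.177°, 9.454°, 5.865°, 2.526°, 46.586°.
Largest gap = 284.468° ⇒ minimal covering band is its complement: 360° − 284.468° = 75.532°.
Band runs from +147.586° eastward to -136.882°, crossing the antimeridian.

75.532°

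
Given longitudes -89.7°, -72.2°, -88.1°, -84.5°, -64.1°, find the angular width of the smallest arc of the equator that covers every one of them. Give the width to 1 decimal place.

25.6°

Sort the longitudes: -89.7°, -88.1°, -84.5°, -72.2°, -64.1°.
Eastward gaps between consecutive values (wrapping around): 1.6°, 3.6°, 12.3°, 8.1°, 334.4°.
Largest gap = 334.4° ⇒ minimal covering band is its complement: 360° − 334.4° = 25.6°.
Band runs from -89.7° eastward to -64.1°.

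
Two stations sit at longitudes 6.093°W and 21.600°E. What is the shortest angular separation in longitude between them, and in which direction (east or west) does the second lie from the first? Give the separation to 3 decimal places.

Raw difference: 21.600 − -6.093 = 27.693°.
Normalise into (−180°, 180°]: 27.693° stays 27.693°.
Positive ⇒ the second point lies to the east; separation 27.693°.

27.693° east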